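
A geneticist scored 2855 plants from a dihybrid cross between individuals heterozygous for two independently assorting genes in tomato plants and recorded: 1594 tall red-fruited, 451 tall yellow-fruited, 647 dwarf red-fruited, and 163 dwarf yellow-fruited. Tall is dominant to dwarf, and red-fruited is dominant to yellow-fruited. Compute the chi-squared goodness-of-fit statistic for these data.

A dihybrid F₂ with independent assortment and complete dominance at both loci gives a 9:3:3:1 phenotypic ratio.
Under the 9:3:3:1 hypothesis (Σ ratio = 16, N = 2855):
  tall red-fruited: 2855 × 9/16 = 1605.9375
  tall yellow-fruited: 2855 × 3/16 = 535.3125
  dwarf red-fruited: 2855 × 3/16 = 535.3125
  dwarf yellow-fruited: 2855 × 1/16 = 178.4375
χ² = Σ (O − E)² / E
  tall red-fruited: (1594 − 1605.9375)² / 1605.9375 = 0.0887
  tall yellow-fruited: (451 − 535.3125)² / 535.3125 = 13.2793
  dwarf red-fruited: (647 − 535.3125)² / 535.3125 = 23.3025
  dwarf yellow-fruited: (163 − 178.4375)² / 178.4375 = 1.3356
χ² = 0.0887 + 13.2793 + 23.3025 + 1.3356 = 38.0061 ≈ 38.006

38.006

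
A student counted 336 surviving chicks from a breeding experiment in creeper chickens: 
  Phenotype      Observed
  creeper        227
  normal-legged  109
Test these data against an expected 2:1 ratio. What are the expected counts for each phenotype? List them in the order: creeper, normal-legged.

224, 112

The 2:1 ratio has 3 parts, so with N = 336 the expected counts are:
  creeper: 336 × 2/3 = 224
  normal-legged: 336 × 1/3 = 112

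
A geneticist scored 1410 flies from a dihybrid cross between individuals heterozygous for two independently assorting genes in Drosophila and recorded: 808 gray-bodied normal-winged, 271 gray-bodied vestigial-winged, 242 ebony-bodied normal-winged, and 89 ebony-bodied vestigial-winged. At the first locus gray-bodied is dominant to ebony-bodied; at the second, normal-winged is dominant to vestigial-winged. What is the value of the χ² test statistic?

2.347

A dihybrid F₂ with independent assortment and complete dominance at both loci gives a 9:3:3:1 phenotypic ratio.
Total ratio parts = 16. Expected numbers out of 1410:
  gray-bodied normal-winged: 1410 × 9/16 = 793.125
  gray-bodied vestigial-winged: 1410 × 3/16 = 264.375
  ebony-bodied normal-winged: 1410 × 3/16 = 264.375
  ebony-bodied vestigial-winged: 1410 × 1/16 = 88.125
χ² = Σ (O − E)² / E
  gray-bodied normal-winged: (808 − 793.125)² / 793.125 = 0.2790
  gray-bodied vestigial-winged: (271 − 264.375)² / 264.375 = 0.1660
  ebony-bodied normal-winged: (242 − 264.375)² / 264.375 = 1.8937
  ebony-bodied vestigial-winged: (89 − 88.125)² / 88.125 = 0.0087
χ² = 0.2790 + 0.1660 + 1.8937 + 0.0087 = 2.3474 ≈ 2.347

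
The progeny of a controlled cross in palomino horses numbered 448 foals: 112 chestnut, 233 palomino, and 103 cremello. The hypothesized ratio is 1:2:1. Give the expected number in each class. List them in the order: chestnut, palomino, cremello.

112, 224, 112

The 1:2:1 ratio has 4 parts, so with N = 448 the expected counts are:
  chestnut: 448 × 1/4 = 112
  palomino: 448 × 2/4 = 224
  cremello: 448 × 1/4 = 112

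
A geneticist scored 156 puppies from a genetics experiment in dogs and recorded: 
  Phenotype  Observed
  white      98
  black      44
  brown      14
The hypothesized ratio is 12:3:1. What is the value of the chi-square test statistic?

12.376

Under the 12:3:1 hypothesis (Σ ratio = 16, N = 156):
  white: 156 × 12/16 = 117
  black: 156 × 3/16 = 29.25
  brown: 156 × 1/16 = 9.75
χ² = Σ (O − E)² / E
  white: (98 − 117)² / 117 = 3.0855
  black: (44 − 29.25)² / 29.25 = 7.4380
  brown: (14 − 9.75)² / 9.75 = 1.8526
χ² = 3.0855 + 7.4380 + 1.8526 = 12.3761 ≈ 12.376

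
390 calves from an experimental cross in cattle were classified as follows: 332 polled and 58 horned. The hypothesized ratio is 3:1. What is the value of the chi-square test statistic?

21.337

Under the 3:1 hypothesis (Σ ratio = 4, N = 390):
  polled: 390 × 3/4 = 292.5
  horned: 390 × 1/4 = 97.5
χ² = Σ (O − E)² / E
  polled: (332 − 292.5)² / 292.5 = 5.3342
  horned: (58 − 97.5)² / 97.5 = 16.0026
χ² = 5.3342 + 16.0026 = 21.3368 ≈ 21.337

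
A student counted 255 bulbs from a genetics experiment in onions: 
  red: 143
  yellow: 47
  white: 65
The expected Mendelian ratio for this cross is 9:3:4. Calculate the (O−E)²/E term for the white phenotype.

Under the 9:3:4 hypothesis (Σ ratio = 16, N = 255):
  red: 255 × 9/16 = 143.4375
  yellow: 255 × 3/16 = 47.8125
  white: 255 × 4/16 = 63.75
Contribution of white: (65 − 63.75)² / 63.75 = 0.0245

0.025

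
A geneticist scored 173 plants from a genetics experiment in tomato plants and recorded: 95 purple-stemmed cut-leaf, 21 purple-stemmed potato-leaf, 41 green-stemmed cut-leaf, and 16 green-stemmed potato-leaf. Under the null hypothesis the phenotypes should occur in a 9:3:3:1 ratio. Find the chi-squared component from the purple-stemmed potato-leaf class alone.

The 9:3:3:1 ratio has 16 parts, so with N = 173 the expected counts are:
  purple-stemmed cut-leaf: 173 × 9/16 = 97.3125
  purple-stemmed potato-leaf: 173 × 3/16 = 32.4375
  green-stemmed cut-leaf: 173 × 3/16 = 32.4375
  green-stemmed potato-leaf: 173 × 1/16 = 10.8125
Contribution of purple-stemmed potato-leaf: (21 − 32.4375)² / 32.4375 = 4.0329

4.033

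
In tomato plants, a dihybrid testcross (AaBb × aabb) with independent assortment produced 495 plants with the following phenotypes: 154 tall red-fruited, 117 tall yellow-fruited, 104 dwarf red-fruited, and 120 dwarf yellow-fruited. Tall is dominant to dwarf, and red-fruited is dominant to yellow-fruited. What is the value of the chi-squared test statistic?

A dihybrid testcross with independent assortment gives a 1:1:1:1 ratio.
Under the 1:1:1:1 hypothesis (Σ ratio = 4, N = 495):
  tall red-fruited: 495 × 1/4 = 123.75
  tall yellow-fruited: 495 × 1/4 = 123.75
  dwarf red-fruited: 495 × 1/4 = 123.75
  dwarf yellow-fruited: 495 × 1/4 = 123.75
χ² = Σ (O − E)² / E
  tall red-fruited: (154 − 123.75)² / 123.75 = 7.3944
  tall yellow-fruited: (117 − 123.75)² / 123.75 = 0.3682
  dwarf red-fruited: (104 − 123.75)² / 123.75 = 3.1520
  dwarf yellow-fruited: (120 − 123.75)² / 123.75 = 0.1136
χ² = 7.3944 + 0.3682 + 3.1520 + 0.1136 = 11.0282 ≈ 11.028

11.028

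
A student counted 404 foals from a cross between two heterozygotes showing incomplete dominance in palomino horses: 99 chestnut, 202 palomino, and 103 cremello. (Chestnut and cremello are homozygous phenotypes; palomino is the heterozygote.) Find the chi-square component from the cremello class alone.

With incomplete dominance, a heterozygote × heterozygote cross gives a 1:2:1 phenotypic ratio.
Total ratio parts = 4. Expected numbers out of 404:
  chestnut: 404 × 1/4 = 101
  palomino: 404 × 2/4 = 202
  cremello: 404 × 1/4 = 101
Contribution of cremello: (103 − 101)² / 101 = 0.0396

0.040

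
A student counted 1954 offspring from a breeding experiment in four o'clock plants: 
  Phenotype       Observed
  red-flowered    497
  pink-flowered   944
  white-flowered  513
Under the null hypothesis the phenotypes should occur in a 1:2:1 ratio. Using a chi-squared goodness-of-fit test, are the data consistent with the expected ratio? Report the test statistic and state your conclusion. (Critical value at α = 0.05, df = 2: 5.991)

The 1:2:1 ratio has 4 parts, so with N = 1954 the expected counts are:
  red-flowered: 1954 × 1/4 = 488.5
  pink-flowered: 1954 × 2/4 = 977
  white-flowered: 1954 × 1/4 = 488.5
χ² = Σ (O − E)² / E
  red-flowered: (497 − 488.5)² / 488.5 = 0.1479
  pink-flowered: (944 − 977)² / 977 = 1.1146
  white-flowered: (513 − 488.5)² / 488.5 = 1.2288
χ² = 0.1479 + 1.1146 + 1.2288 = 2.4913 ≈ 2.491
Degrees of freedom = 3 − 1 = 2; critical value at α = 0.05 is 5.991.
Since 2.491 < 5.991, we fail to reject the null hypothesis — the data are consistent with the 1:2:1 ratio.

2.491; consistent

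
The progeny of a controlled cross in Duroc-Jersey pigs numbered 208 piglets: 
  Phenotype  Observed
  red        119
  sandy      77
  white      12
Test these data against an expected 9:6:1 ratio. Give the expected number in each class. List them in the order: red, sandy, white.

Total ratio parts = 16. Expected numbers out of 208:
  red: 208 × 9/16 = 117
  sandy: 208 × 6/16 = 78
  white: 208 × 1/16 = 13

117, 78, 13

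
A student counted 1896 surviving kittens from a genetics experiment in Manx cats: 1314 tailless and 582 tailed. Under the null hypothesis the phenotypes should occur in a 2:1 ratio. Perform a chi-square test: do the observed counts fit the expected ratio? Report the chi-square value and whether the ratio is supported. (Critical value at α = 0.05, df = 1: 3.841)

5.934; not consistent

Expected counts for N = 1896 under a 2:1 ratio (total parts = 3):
  tailless: 1896 × 2/3 = 1264
  tailed: 1896 × 1/3 = 632
χ² = Σ (O − E)² / E
  tailless: (1314 − 1264)² / 1264 = 1.9778
  tailed: (582 − 632)² / 632 = 3.9557
χ² = 1.9778 + 3.9557 = 5.9335 ≈ 5.934
Degrees of freedom = 2 − 1 = 1; critical value at α = 0.05 is 3.841.
Since 5.934 > 3.841, we reject the null hypothesis — the data do not fit the 2:1 ratio.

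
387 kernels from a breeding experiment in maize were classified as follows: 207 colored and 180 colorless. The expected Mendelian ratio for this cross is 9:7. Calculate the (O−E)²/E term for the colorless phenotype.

Expected counts for N = 387 under a 9:7 ratio (total parts = 16):
  colored: 387 × 9/16 = 217.6875
  colorless: 387 × 7/16 = 169.3125
Contribution of colorless: (180 − 169.3125)² / 169.3125 = 0.6746

0.675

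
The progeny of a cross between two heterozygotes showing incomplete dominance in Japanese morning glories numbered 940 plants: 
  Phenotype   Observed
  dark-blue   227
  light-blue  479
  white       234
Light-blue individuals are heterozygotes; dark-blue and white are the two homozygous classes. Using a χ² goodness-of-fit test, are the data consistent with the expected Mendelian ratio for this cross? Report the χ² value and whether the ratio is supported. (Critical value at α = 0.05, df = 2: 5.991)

With incomplete dominance, a heterozygote × heterozygote cross gives a 1:2:1 phenotypic ratio.
Under the 1:2:1 hypothesis (Σ ratio = 4, N = 940):
  dark-blue: 940 × 1/4 = 235
  light-blue: 940 × 2/4 = 470
  white: 940 × 1/4 = 235
χ² = Σ (O − E)² / E
  dark-blue: (227 − 235)² / 235 = 0.2723
  light-blue: (479 − 470)² / 470 = 0.1723
  white: (234 − 235)² / 235 = 0.0043
χ² = 0.2723 + 0.1723 + 0.0043 = 0.4489 ≈ 0.449
Degrees of freedom = 3 − 1 = 2; critical value at α = 0.05 is 5.991.
Since 0.449 < 5.991, we fail to reject the null hypothesis — the data are consistent with the 1:2:1 ratio.

0.449; consistent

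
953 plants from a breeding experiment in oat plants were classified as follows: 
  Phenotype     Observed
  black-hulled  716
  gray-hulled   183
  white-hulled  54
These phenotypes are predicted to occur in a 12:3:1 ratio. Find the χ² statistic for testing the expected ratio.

Under the 12:3:1 hypothesis (Σ ratio = 16, N = 953):
  black-hulled: 953 × 12/16 = 714.75
  gray-hulled: 953 × 3/16 = 178.6875
  white-hulled: 953 × 1/16 = 59.5625
χ² = Σ (O − E)² / E
  black-hulled: (716 − 714.75)² / 714.75 = 0.0022
  gray-hulled: (183 − 178.6875)² / 178.6875 = 0.1041
  white-hulled: (54 − 59.5625)² / 59.5625 = 0.5195
χ² = 0.0022 + 0.1041 + 0.5195 = 0.6258 ≈ 0.626

0.626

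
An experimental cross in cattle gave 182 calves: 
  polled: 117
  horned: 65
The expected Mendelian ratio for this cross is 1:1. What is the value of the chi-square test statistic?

14.857

The 1:1 ratio has 2 parts, so with N = 182 the expected counts are:
  polled: 182 × 1/2 = 91
  horned: 182 × 1/2 = 91
χ² = Σ (O − E)² / E
  polled: (117 − 91)² / 91 = 7.4286
  horned: (65 − 91)² / 91 = 7.4286
χ² = 7.4286 + 7.4286 = 14.8572 ≈ 14.857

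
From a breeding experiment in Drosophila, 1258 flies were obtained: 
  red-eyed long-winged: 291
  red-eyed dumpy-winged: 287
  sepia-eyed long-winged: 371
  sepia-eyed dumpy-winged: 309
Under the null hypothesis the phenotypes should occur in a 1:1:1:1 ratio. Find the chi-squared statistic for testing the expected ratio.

Expected counts for N = 1258 under a 1:1:1:1 ratio (total parts = 4):
  red-eyed long-winged: 1258 × 1/4 = 314.5
  red-eyed dumpy-winged: 1258 × 1/4 = 314.5
  sepia-eyed long-winged: 1258 × 1/4 = 314.5
  sepia-eyed dumpy-winged: 1258 × 1/4 = 314.5
χ² = Σ (O − E)² / E
  red-eyed long-winged: (291 − 314.5)² / 314.5 = 1.7560
  red-eyed dumpy-winged: (287 − 314.5)² / 314.5 = 2.4046
  sepia-eyed long-winged: (371 − 314.5)² / 314.5 = 10.1502
  sepia-eyed dumpy-winged: (309 − 314.5)² / 314.5 = 0.0962
χ² = 1.7560 + 2.4046 + 10.1502 + 0.0962 = 14.407

14.407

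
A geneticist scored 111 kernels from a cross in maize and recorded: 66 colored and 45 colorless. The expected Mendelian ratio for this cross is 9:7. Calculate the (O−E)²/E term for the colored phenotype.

0.203

Expected counts for N = 111 under a 9:7 ratio (total parts = 16):
  colored: 111 × 9/16 = 62.4375
  colorless: 111 × 7/16 = 48.5625
Contribution of colored: (66 − 62.4375)² / 62.4375 = 0.2033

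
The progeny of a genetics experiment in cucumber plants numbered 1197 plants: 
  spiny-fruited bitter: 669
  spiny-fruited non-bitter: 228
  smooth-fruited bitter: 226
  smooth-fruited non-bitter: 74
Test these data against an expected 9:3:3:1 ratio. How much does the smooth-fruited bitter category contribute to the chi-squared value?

0.011

Expected counts for N = 1197 under a 9:3:3:1 ratio (total parts = 16):
  spiny-fruited bitter: 1197 × 9/16 = 673.3125
  spiny-fruited non-bitter: 1197 × 3/16 = 224.4375
  smooth-fruited bitter: 1197 × 3/16 = 224.4375
  smooth-fruited non-bitter: 1197 × 1/16 = 74.8125
Contribution of smooth-fruited bitter: (226 − 224.4375)² / 224.4375 = 0.0109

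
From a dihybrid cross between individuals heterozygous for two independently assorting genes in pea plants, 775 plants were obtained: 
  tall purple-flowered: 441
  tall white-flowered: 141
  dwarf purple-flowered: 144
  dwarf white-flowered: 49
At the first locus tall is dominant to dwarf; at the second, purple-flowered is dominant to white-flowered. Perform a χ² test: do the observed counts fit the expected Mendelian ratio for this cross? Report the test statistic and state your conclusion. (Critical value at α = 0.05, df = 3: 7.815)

A dihybrid F₂ with independent assortment and complete dominance at both loci gives a 9:3:3:1 phenotypic ratio.
Expected counts for N = 775 under a 9:3:3:1 ratio (total parts = 16):
  tall purple-flowered: 775 × 9/16 = 435.9375
  tall white-flowered: 775 × 3/16 = 145.3125
  dwarf purple-flowered: 775 × 3/16 = 145.3125
  dwarf white-flowered: 775 × 1/16 = 48.4375
χ² = Σ (O − E)² / E
  tall purple-flowered: (441 − 435.9375)² / 435.9375 = 0.0588
  tall white-flowered: (141 − 145.3125)² / 145.3125 = 0.1280
  dwarf purple-flowered: (144 − 145.3125)² / 145.3125 = 0.0119
  dwarf white-flowered: (49 − 48.4375)² / 48.4375 = 0.0065
χ² = 0.0588 + 0.1280 + 0.0119 + 0.0065 = 0.2052 ≈ 0.205
Degrees of freedom = 4 − 1 = 3; critical value at α = 0.05 is 7.815.
Since 0.205 < 7.815, we fail to reject the null hypothesis — the data are consistent with the 9:3:3:1 ratio.

0.205; consistent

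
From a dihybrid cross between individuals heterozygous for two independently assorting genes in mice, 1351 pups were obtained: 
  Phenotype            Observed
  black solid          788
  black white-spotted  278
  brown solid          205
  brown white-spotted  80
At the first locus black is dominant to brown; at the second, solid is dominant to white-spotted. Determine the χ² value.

12.890

A dihybrid F₂ with independent assortment and complete dominance at both loci gives a 9:3:3:1 phenotypic ratio.
Expected counts for N = 1351 under a 9:3:3:1 ratio (total parts = 16):
  black solid: 1351 × 9/16 = 759.9375
  black white-spotted: 1351 × 3/16 = 253.3125
  brown solid: 1351 × 3/16 = 253.3125
  brown white-spotted: 1351 × 1/16 = 84.4375
χ² = Σ (O − E)² / E
  black solid: (788 − 759.9375)² / 759.9375 = 1.0363
  black white-spotted: (278 − 253.3125)² / 253.3125 = 2.4060
  brown solid: (205 − 253.3125)² / 253.3125 = 9.2143
  brown white-spotted: (80 − 84.4375)² / 84.4375 = 0.2332
χ² = 1.0363 + 2.4060 + 9.2143 + 0.2332 = 12.8898 ≈ 12.890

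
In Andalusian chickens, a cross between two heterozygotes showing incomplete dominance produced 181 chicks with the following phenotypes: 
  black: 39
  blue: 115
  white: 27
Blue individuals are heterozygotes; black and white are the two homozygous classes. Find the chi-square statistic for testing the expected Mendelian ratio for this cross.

With incomplete dominance, a heterozygote × heterozygote cross gives a 1:2:1 phenotypic ratio.
Expected counts for N = 181 under a 1:2:1 ratio (total parts = 4):
  black: 181 × 1/4 = 45.25
  blue: 181 × 2/4 = 90.5
  white: 181 × 1/4 = 45.25
χ² = Σ (O − E)² / E
  black: (39 − 45.25)² / 45.25 = 0.8633
  blue: (115 − 90.5)² / 90.5 = 6.6326
  white: (27 − 45.25)² / 45.25 = 7.3605
χ² = 0.8633 + 6.6326 + 7.3605 = 14.8564 ≈ 14.856

14.856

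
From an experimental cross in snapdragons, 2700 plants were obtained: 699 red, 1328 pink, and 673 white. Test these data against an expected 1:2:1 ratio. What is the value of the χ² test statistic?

Total ratio parts = 4. Expected numbers out of 2700:
  red: 2700 × 1/4 = 675
  pink: 2700 × 2/4 = 1350
  white: 2700 × 1/4 = 675
χ² = Σ (O − E)² / E
  red: (699 − 675)² / 675 = 0.8533
  pink: (1328 − 1350)² / 1350 = 0.3585
  white: (673 − 675)² / 675 = 0.0059
χ² = 0.8533 + 0.3585 + 0.0059 = 1.2177 ≈ 1.218

1.218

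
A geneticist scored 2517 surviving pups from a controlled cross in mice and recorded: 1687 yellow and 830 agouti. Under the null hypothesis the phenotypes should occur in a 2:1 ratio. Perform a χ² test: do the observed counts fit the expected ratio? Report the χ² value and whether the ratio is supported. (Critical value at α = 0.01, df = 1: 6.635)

Total ratio parts = 3. Expected numbers out of 2517:
  yellow: 2517 × 2/3 = 1678
  agouti: 2517 × 1/3 = 839
χ² = Σ (O − E)² / E
  yellow: (1687 − 1678)² / 1678 = 0.0483
  agouti: (830 − 839)² / 839 = 0.0965
χ² = 0.0483 + 0.0965 = 0.1448 ≈ 0.145
Degrees of freedom = 2 − 1 = 1; critical value at α = 0.01 is 6.635.
Since 0.145 < 6.635, we fail to reject the null hypothesis — the data are consistent with the 2:1 ratio.

0.145; consistent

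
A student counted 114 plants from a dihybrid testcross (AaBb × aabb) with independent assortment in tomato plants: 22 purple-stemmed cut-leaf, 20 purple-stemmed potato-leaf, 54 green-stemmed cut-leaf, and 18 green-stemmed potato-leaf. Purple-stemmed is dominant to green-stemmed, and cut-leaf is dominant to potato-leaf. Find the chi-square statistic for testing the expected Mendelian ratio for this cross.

30.702

A dihybrid testcross with independent assortment gives a 1:1:1:1 ratio.
Under the 1:1:1:1 hypothesis (Σ ratio = 4, N = 114):
  purple-stemmed cut-leaf: 114 × 1/4 = 28.5
  purple-stemmed potato-leaf: 114 × 1/4 = 28.5
  green-stemmed cut-leaf: 114 × 1/4 = 28.5
  green-stemmed potato-leaf: 114 × 1/4 = 28.5
χ² = Σ (O − E)² / E
  purple-stemmed cut-leaf: (22 − 28.5)² / 28.5 = 1.4825
  purple-stemmed potato-leaf: (20 − 28.5)² / 28.5 = 2.5351
  green-stemmed cut-leaf: (54 − 28.5)² / 28.5 = 22.8158
  green-stemmed potato-leaf: (18 − 28.5)² / 28.5 = 3.8684
χ² = 1.4825 + 2.5351 + 22.8158 + 3.8684 = 30.7018 ≈ 30.702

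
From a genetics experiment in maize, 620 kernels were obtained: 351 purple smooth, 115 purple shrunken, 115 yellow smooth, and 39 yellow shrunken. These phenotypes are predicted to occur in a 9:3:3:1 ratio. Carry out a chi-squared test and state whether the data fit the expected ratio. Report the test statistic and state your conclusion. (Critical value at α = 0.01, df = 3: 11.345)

0.043; consistent

Total ratio parts = 16. Expected numbers out of 620:
  purple smooth: 620 × 9/16 = 348.75
  purple shrunken: 620 × 3/16 = 116.25
  yellow smooth: 620 × 3/16 = 116.25
  yellow shrunken: 620 × 1/16 = 38.75
χ² = Σ (O − E)² / E
  purple smooth: (351 − 348.75)² / 348.75 = 0.0145
  purple shrunken: (115 − 116.25)² / 116.25 = 0.0134
  yellow smooth: (115 − 116.25)² / 116.25 = 0.0134
  yellow shrunken: (39 − 38.75)² / 38.75 = 0.0016
χ² = 0.0145 + 0.0134 + 0.0134 + 0.0016 = 0.0429 ≈ 0.043
Degrees of freedom = 4 − 1 = 3; critical value at α = 0.01 is 11.345.
Since 0.043 < 11.345, we fail to reject the null hypothesis — the data are consistent with the 9:3:3:1 ratio.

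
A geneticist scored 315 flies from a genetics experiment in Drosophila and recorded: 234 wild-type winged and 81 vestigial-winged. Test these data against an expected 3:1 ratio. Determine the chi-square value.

0.086

Total ratio parts = 4. Expected numbers out of 315:
  wild-type winged: 315 × 3/4 = 236.25
  vestigial-winged: 315 × 1/4 = 78.75
χ² = Σ (O − E)² / E
  wild-type winged: (234 − 236.25)² / 236.25 = 0.0214
  vestigial-winged: (81 − 78.75)² / 78.75 = 0.0643
χ² = 0.0214 + 0.0643 = 0.0857 ≈ 0.086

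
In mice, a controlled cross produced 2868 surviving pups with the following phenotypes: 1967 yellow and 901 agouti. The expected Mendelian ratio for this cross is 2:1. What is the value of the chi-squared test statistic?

Under the 2:1 hypothesis (Σ ratio = 3, N = 2868):
  yellow: 2868 × 2/3 = 1912
  agouti: 2868 × 1/3 = 956
χ² = Σ (O − E)² / E
  yellow: (1967 − 1912)² / 1912 = 1.5821
  agouti: (901 − 956)² / 956 = 3.1642
χ² = 1.5821 + 3.1642 = 4.7463 ≈ 4.746

4.746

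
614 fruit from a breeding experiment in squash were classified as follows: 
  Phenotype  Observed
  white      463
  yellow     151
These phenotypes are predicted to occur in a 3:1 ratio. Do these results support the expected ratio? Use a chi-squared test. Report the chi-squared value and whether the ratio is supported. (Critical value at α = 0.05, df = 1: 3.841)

The 3:1 ratio has 4 parts, so with N = 614 the expected counts are:
  white: 614 × 3/4 = 460.5
  yellow: 614 × 1/4 = 153.5
χ² = Σ (O − E)² / E
  white: (463 − 460.5)² / 460.5 = 0.0136
  yellow: (151 − 153.5)² / 153.5 = 0.0407
χ² = 0.0136 + 0.0407 = 0.0543 ≈ 0.054
Degrees of freedom = 2 − 1 = 1; critical value at α = 0.05 is 3.841.
Since 0.054 < 3.841, we fail to reject the null hypothesis — the data are consistent with the 3:1 ratio.

0.054; consistent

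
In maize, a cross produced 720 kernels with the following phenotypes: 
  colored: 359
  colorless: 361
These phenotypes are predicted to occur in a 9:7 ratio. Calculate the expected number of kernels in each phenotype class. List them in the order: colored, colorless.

The 9:7 ratio has 16 parts, so with N = 720 the expected counts are:
  colored: 720 × 9/16 = 405
  colorless: 720 × 7/16 = 315

405, 315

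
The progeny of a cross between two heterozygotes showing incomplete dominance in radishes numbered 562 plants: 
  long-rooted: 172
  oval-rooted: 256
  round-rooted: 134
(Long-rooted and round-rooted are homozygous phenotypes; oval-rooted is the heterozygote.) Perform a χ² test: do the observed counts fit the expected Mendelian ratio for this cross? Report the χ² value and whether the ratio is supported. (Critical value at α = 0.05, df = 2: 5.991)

9.587; not consistent

With incomplete dominance, a heterozygote × heterozygote cross gives a 1:2:1 phenotypic ratio.
Expected counts for N = 562 under a 1:2:1 ratio (total parts = 4):
  long-rooted: 562 × 1/4 = 140.5
  oval-rooted: 562 × 2/4 = 281
  round-rooted: 562 × 1/4 = 140.5
χ² = Σ (O − E)² / E
  long-rooted: (172 − 140.5)² / 140.5 = 7.0623
  oval-rooted: (256 − 281)² / 281 = 2.2242
  round-rooted: (134 − 140.5)² / 140.5 = 0.3007
χ² = 7.0623 + 2.2242 + 0.3007 = 9.5872 ≈ 9.587
Degrees of freedom = 3 − 1 = 2; critical value at α = 0.05 is 5.991.
Since 9.587 > 5.991, we reject the null hypothesis — the data do not fit the 1:2:1 ratio.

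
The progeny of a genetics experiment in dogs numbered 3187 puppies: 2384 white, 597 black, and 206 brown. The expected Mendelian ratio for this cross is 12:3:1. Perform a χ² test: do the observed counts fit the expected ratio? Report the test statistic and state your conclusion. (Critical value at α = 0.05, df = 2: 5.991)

Under the 12:3:1 hypothesis (Σ ratio = 16, N = 3187):
  white: 3187 × 12/16 = 2390.25
  black: 3187 × 3/16 = 597.5625
  brown: 3187 × 1/16 = 199.1875
χ² = Σ (O − E)² / E
  white: (2384 − 2390.25)² / 2390.25 = 0.0163
  black: (597 − 597.5625)² / 597.5625 = 0.0005
  brown: (206 − 199.1875)² / 199.1875 = 0.2330
χ² = 0.0163 + 0.0005 + 0.2330 = 0.2498 ≈ 0.250
Degrees of freedom = 3 − 1 = 2; critical value at α = 0.05 is 5.991.
Since 0.250 < 5.991, we fail to reject the null hypothesis — the data are consistent with the 12:3:1 ratio.

0.250; consistent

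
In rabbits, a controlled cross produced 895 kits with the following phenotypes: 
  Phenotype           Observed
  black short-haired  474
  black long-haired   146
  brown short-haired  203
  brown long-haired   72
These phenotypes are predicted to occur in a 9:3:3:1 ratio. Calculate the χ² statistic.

16.547

Expected counts for N = 895 under a 9:3:3:1 ratio (total parts = 16):
  black short-haired: 895 × 9/16 = 503.4375
  black long-haired: 895 × 3/16 = 167.8125
  brown short-haired: 895 × 3/16 = 167.8125
  brown long-haired: 895 × 1/16 = 55.9375
χ² = Σ (O − E)² / E
  black short-haired: (474 − 503.4375)² / 503.4375 = 1.7213
  black long-haired: (146 − 167.8125)² / 167.8125 = 2.8352
  brown short-haired: (203 − 167.8125)² / 167.8125 = 7.3782
  brown long-haired: (72 − 55.9375)² / 55.9375 = 4.6124
χ² = 1.7213 + 2.8352 + 7.3782 + 4.6124 = 16.5471 ≈ 16.547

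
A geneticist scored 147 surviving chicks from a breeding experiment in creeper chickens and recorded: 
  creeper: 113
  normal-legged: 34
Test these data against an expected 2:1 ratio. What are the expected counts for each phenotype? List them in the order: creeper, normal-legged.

98, 49

The 2:1 ratio has 3 parts, so with N = 147 the expected counts are:
  creeper: 147 × 2/3 = 98
  normal-legged: 147 × 1/3 = 49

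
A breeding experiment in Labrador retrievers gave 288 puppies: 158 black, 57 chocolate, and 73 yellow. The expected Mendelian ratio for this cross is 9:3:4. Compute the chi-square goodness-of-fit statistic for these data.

0.279

Total ratio parts = 16. Expected numbers out of 288:
  black: 288 × 9/16 = 162
  chocolate: 288 × 3/16 = 54
  yellow: 288 × 4/16 = 72
χ² = Σ (O − E)² / E
  black: (158 − 162)² / 162 = 0.0988
  chocolate: (57 − 54)² / 54 = 0.1667
  yellow: (73 − 72)² / 72 = 0.0139
χ² = 0.0988 + 0.1667 + 0.0139 = 0.2794 ≈ 0.279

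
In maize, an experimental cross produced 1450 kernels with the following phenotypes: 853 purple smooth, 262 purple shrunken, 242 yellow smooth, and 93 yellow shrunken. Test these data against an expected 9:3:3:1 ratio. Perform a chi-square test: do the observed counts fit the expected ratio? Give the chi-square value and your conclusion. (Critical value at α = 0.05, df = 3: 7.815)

5.416; consistent

Expected counts for N = 1450 under a 9:3:3:1 ratio (total parts = 16):
  purple smooth: 1450 × 9/16 = 815.625
  purple shrunken: 1450 × 3/16 = 271.875
  yellow smooth: 1450 × 3/16 = 271.875
  yellow shrunken: 1450 × 1/16 = 90.625
χ² = Σ (O − E)² / E
  purple smooth: (853 − 815.625)² / 815.625 = 1.7127
  purple shrunken: (262 − 271.875)² / 271.875 = 0.3587
  yellow smooth: (242 − 271.875)² / 271.875 = 3.2828
  yellow shrunken: (93 − 90.625)² / 90.625 = 0.0622
χ² = 1.7127 + 0.3587 + 3.2828 + 0.0622 = 5.4164 ≈ 5.416
Degrees of freedom = 4 − 1 = 3; critical value at α = 0.05 is 7.815.
Since 5.416 < 7.815, we fail to reject the null hypothesis — the data are consistent with the 9:3:3:1 ratio.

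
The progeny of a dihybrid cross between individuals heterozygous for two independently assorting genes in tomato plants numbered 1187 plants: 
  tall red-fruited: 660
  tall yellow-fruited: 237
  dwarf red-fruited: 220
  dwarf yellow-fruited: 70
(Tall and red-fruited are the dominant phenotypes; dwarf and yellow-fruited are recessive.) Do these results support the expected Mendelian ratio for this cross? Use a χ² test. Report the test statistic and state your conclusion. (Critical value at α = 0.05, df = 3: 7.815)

1.291; consistent

A dihybrid F₂ with independent assortment and complete dominance at both loci gives a 9:3:3:1 phenotypic ratio.
Total ratio parts = 16. Expected numbers out of 1187:
  tall red-fruited: 1187 × 9/16 = 667.6875
  tall yellow-fruited: 1187 × 3/16 = 222.5625
  dwarf red-fruited: 1187 × 3/16 = 222.5625
  dwarf yellow-fruited: 1187 × 1/16 = 74.1875
χ² = Σ (O − E)² / E
  tall red-fruited: (660 − 667.6875)² / 667.6875 = 0.0885
  tall yellow-fruited: (237 − 222.5625)² / 222.5625 = 0.9366
  dwarf red-fruited: (220 − 222.5625)² / 222.5625 = 0.0295
  dwarf yellow-fruited: (70 − 74.1875)² / 74.1875 = 0.2364
χ² = 0.0885 + 0.9366 + 0.0295 + 0.2364 = 1.291
Degrees of freedom = 4 − 1 = 3; critical value at α = 0.05 is 7.815.
Since 1.291 < 7.815, we fail to reject the null hypothesis — the data are consistent with the 9:3:3:1 ratio.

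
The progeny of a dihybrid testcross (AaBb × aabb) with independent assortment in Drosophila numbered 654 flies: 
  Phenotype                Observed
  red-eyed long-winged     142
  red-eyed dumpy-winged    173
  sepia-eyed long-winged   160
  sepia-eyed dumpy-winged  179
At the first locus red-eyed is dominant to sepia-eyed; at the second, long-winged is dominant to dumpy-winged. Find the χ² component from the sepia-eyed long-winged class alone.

0.075

A dihybrid testcross with independent assortment gives a 1:1:1:1 ratio.
Under the 1:1:1:1 hypothesis (Σ ratio = 4, N = 654):
  red-eyed long-winged: 654 × 1/4 = 163.5
  red-eyed dumpy-winged: 654 × 1/4 = 163.5
  sepia-eyed long-winged: 654 × 1/4 = 163.5
  sepia-eyed dumpy-winged: 654 × 1/4 = 163.5
Contribution of sepia-eyed long-winged: (160 − 163.5)² / 163.5 = 0.0749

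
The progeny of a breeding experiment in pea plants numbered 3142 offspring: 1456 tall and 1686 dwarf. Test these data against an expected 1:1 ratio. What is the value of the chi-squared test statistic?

Total ratio parts = 2. Expected numbers out of 3142:
  tall: 3142 × 1/2 = 1571
  dwarf: 3142 × 1/2 = 1571
χ² = Σ (O − E)² / E
  tall: (1456 − 1571)² / 1571 = 8.4182
  dwarf: (1686 − 1571)² / 1571 = 8.4182
χ² = 8.4182 + 8.4182 = 16.8364 ≈ 16.836

16.836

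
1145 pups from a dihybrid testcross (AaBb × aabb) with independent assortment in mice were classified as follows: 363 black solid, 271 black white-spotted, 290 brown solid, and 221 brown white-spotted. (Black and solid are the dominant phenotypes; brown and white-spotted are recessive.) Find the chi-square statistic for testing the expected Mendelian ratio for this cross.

36.314

A dihybrid testcross with independent assortment gives a 1:1:1:1 ratio.
The 1:1:1:1 ratio has 4 parts, so with N = 1145 the expected counts are:
  black solid: 1145 × 1/4 = 286.25
  black white-spotted: 1145 × 1/4 = 286.25
  brown solid: 1145 × 1/4 = 286.25
  brown white-spotted: 1145 × 1/4 = 286.25
χ² = Σ (O − E)² / E
  black solid: (363 − 286.25)² / 286.25 = 20.5784
  black white-spotted: (271 − 286.25)² / 286.25 = 0.8124
  brown solid: (290 − 286.25)² / 286.25 = 0.0491
  brown white-spotted: (221 − 286.25)² / 286.25 = 14.8736
χ² = 20.5784 + 0.8124 + 0.0491 + 14.8736 = 36.3135 ≈ 36.314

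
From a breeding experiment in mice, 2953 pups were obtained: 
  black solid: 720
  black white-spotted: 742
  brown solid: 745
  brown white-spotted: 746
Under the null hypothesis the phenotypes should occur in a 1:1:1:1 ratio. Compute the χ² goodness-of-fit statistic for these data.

0.613

Under the 1:1:1:1 hypothesis (Σ ratio = 4, N = 2953):
  black solid: 2953 × 1/4 = 738.25
  black white-spotted: 2953 × 1/4 = 738.25
  brown solid: 2953 × 1/4 = 738.25
  brown white-spotted: 2953 × 1/4 = 738.25
χ² = Σ (O − E)² / E
  black solid: (720 − 738.25)² / 738.25 = 0.4512
  black white-spotted: (742 − 738.25)² / 738.25 = 0.0190
  brown solid: (745 − 738.25)² / 738.25 = 0.0617
  brown white-spotted: (746 − 738.25)² / 738.25 = 0.0814
χ² = 0.4512 + 0.0190 + 0.0617 + 0.0814 = 0.6133 ≈ 0.613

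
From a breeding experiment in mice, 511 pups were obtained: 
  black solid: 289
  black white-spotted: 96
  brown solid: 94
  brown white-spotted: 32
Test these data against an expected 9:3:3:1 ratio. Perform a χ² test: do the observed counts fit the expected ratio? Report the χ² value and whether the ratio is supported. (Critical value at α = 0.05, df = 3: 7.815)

Under the 9:3:3:1 hypothesis (Σ ratio = 16, N = 511):
  black solid: 511 × 9/16 = 287.4375
  black white-spotted: 511 × 3/16 = 95.8125
  brown solid: 511 × 3/16 = 95.8125
  brown white-spotted: 511 × 1/16 = 31.9375
χ² = Σ (O − E)² / E
  black solid: (289 − 287.4375)² / 287.4375 = 0.0085
  black white-spotted: (96 − 95.8125)² / 95.8125 = 0.0004
  brown solid: (94 − 95.8125)² / 95.8125 = 0.0343
  brown white-spotted: (32 − 31.9375)² / 31.9375 = 0.0001
χ² = 0.0085 + 0.0004 + 0.0343 + 0.0001 = 0.0433 ≈ 0.043
Degrees of freedom = 4 − 1 = 3; critical value at α = 0.05 is 7.815.
Since 0.043 < 7.815, we fail to reject the null hypothesis — the data are consistent with the 9:3:3:1 ratio.

0.043; consistent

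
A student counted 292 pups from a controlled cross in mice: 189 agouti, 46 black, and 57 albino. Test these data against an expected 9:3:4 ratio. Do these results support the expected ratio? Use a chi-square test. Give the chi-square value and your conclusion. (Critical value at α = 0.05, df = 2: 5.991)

8.635; not consistent

The 9:3:4 ratio has 16 parts, so with N = 292 the expected counts are:
  agouti: 292 × 9/16 = 164.25
  black: 292 × 3/16 = 54.75
  albino: 292 × 4/16 = 73
χ² = Σ (O − E)² / E
  agouti: (189 − 164.25)² / 164.25 = 3.7295
  black: (46 − 54.75)² / 54.75 = 1.3984
  albino: (57 − 73)² / 73 = 3.5068
χ² = 3.7295 + 1.3984 + 3.5068 = 8.6347 ≈ 8.635
Degrees of freedom = 3 − 1 = 2; critical value at α = 0.05 is 5.991.
Since 8.635 > 5.991, we reject the null hypothesis — the data do not fit the 9:3:4 ratio.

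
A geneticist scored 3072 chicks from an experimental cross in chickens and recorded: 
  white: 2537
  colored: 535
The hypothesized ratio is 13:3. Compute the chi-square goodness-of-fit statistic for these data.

3.592

Total ratio parts = 16. Expected numbers out of 3072:
  white: 3072 × 13/16 = 2496
  colored: 3072 × 3/16 = 576
χ² = Σ (O − E)² / E
  white: (2537 − 2496)² / 2496 = 0.6735
  colored: (535 − 576)² / 576 = 2.9184
χ² = 0.6735 + 2.9184 = 3.5919 ≈ 3.592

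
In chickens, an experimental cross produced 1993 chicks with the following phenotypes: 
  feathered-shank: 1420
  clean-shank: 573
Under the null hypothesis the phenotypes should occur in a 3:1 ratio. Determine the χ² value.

Under the 3:1 hypothesis (Σ ratio = 4, N = 1993):
  feathered-shank: 1993 × 3/4 = 1494.75
  clean-shank: 1993 × 1/4 = 498.25
χ² = Σ (O − E)² / E
  feathered-shank: (1420 − 1494.75)² / 1494.75 = 3.7381
  clean-shank: (573 − 498.25)² / 498.25 = 11.2144
χ² = 3.7381 + 11.2144 = 14.9525 ≈ 14.953

14.953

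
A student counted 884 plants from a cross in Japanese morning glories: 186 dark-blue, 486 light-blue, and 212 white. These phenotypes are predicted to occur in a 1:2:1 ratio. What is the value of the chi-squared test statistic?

The 1:2:1 ratio has 4 parts, so with N = 884 the expected counts are:
  dark-blue: 884 × 1/4 = 221
  light-blue: 884 × 2/4 = 442
  white: 884 × 1/4 = 221
χ² = Σ (O − E)² / E
  dark-blue: (186 − 221)² / 221 = 5.5430
  light-blue: (486 − 442)² / 442 = 4.3801
  white: (212 − 221)² / 221 = 0.3665
χ² = 5.5430 + 4.3801 + 0.3665 = 10.2896 ≈ 10.290

10.290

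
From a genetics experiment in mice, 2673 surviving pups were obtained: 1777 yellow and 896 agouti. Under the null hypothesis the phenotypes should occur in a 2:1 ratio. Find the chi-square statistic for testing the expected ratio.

The 2:1 ratio has 3 parts, so with N = 2673 the expected counts are:
  yellow: 2673 × 2/3 = 1782
  agouti: 2673 × 1/3 = 891
χ² = Σ (O − E)² / E
  yellow: (1777 − 1782)² / 1782 = 0.0140
  agouti: (896 − 891)² / 891 = 0.0281
χ² = 0.0140 + 0.0281 = 0.0421 ≈ 0.042

0.042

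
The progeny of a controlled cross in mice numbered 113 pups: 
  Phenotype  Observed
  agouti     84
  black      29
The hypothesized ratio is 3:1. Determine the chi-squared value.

0.027

Total ratio parts = 4. Expected numbers out of 113:
  agouti: 113 × 3/4 = 84.75
  black: 113 × 1/4 = 28.25
χ² = Σ (O − E)² / E
  agouti: (84 − 84.75)² / 84.75 = 0.0066
  black: (29 − 28.25)² / 28.25 = 0.0199
χ² = 0.0066 + 0.0199 = 0.0265 ≈ 0.027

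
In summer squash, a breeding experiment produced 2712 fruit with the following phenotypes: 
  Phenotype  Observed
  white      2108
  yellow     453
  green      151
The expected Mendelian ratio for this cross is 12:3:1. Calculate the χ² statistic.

10.769

Expected counts for N = 2712 under a 12:3:1 ratio (total parts = 16):
  white: 2712 × 12/16 = 2034
  yellow: 2712 × 3/16 = 508.5
  green: 2712 × 1/16 = 169.5
χ² = Σ (O − E)² / E
  white: (2108 − 2034)² / 2034 = 2.6922
  yellow: (453 − 508.5)² / 508.5 = 6.0575
  green: (151 − 169.5)² / 169.5 = 2.0192
χ² = 2.6922 + 6.0575 + 2.0192 = 10.7689 ≈ 10.769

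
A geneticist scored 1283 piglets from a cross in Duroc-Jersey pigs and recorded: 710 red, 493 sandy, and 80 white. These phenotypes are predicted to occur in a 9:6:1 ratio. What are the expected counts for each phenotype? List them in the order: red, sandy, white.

Expected counts for N = 1283 under a 9:6:1 ratio (total parts = 16):
  red: 1283 × 9/16 = 721.6875
  sandy: 1283 × 6/16 = 481.125
  white: 1283 × 1/16 = 80.1875

721.6875, 481.125, 80.1875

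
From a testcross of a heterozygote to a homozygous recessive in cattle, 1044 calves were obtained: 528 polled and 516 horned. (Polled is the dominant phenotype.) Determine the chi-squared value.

A testcross of a heterozygote (Aa × aa) gives a 1:1 phenotypic ratio.
The 1:1 ratio has 2 parts, so with N = 1044 the expected counts are:
  polled: 1044 × 1/2 = 522
  horned: 1044 × 1/2 = 522
χ² = Σ (O − E)² / E
  polled: (528 − 522)² / 522 = 0.0690
  horned: (516 − 522)² / 522 = 0.0690
χ² = 0.0690 + 0.0690 = 0.138

0.138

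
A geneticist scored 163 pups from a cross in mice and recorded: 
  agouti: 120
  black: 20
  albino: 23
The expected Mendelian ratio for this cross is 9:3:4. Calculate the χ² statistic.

The 9:3:4 ratio has 16 parts, so with N = 163 the expected counts are:
  agouti: 163 × 9/16 = 91.6875
  black: 163 × 3/16 = 30.5625
  albino: 163 × 4/16 = 40.75
χ² = Σ (O − E)² / E
  agouti: (120 − 91.6875)² / 91.6875 = 8.7427
  black: (20 − 30.5625)² / 30.5625 = 3.6504
  albino: (23 − 40.75)² / 40.75 = 7.7316
χ² = 8.7427 + 3.6504 + 7.7316 = 20.1247 ≈ 20.125

20.125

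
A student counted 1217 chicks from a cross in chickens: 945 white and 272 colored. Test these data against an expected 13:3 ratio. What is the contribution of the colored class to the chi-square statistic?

Under the 13:3 hypothesis (Σ ratio = 16, N = 1217):
  white: 1217 × 13/16 = 988.8125
  colored: 1217 × 3/16 = 228.1875
Contribution of colored: (272 − 228.1875)² / 228.1875 = 8.4121

8.412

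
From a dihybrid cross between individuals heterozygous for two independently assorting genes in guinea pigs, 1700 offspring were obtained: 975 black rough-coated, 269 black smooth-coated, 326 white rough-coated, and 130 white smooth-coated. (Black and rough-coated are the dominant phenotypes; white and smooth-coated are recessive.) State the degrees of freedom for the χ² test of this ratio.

A dihybrid F₂ with independent assortment and complete dominance at both loci gives a 9:3:3:1 phenotypic ratio.
A goodness-of-fit test with 4 phenotype classes has df = 4 − 1 = 3.

3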